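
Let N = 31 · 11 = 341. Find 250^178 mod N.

225

Mod 31: 250 ≡ 2; by Fermat, exponent reduces to 178 mod 30 = 28; 2^28 ≡ 8 (mod 31).
Mod 11: 250 ≡ 8; by Fermat, exponent reduces to 178 mod 10 = 8; 8^8 ≡ 5 (mod 11).
Combine by CRT: x ≡ 8 (mod 31), x ≡ 5 (mod 11) ⇒ x ≡ 225 (mod 341).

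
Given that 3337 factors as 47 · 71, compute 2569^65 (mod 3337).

Mod 47: 2569 ≡ 31; by Fermat, exponent reduces to 65 mod 46 = 19; 31^19 ≡ 13 (mod 47).
Mod 71: 2569 ≡ 13; 13^65 ≡ 23 (mod 71).
Combine by CRT: x ≡ 13 (mod 47), x ≡ 23 (mod 71) ⇒ x ≡ 1940 (mod 3337).

1940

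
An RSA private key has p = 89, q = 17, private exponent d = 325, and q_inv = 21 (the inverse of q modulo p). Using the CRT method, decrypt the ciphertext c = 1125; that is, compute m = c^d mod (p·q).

d_p = d mod (p−1) = 325 mod 88 = 61; d_q = d mod (q−1) = 5.
m₁ = c^(d_p) mod p: c ≡ 57 (mod 89), and 57^61 mod 89 = 11.
m₂ = c^(d_q) mod q: c ≡ 3 (mod 17), and 3^5 mod 17 = 5.
h = q_inv·(m₁ − m₂) mod p = 21·(11 − 5) mod 89 = 37.
m = m₂ + h·q = 5 + 37·17 = 634.

634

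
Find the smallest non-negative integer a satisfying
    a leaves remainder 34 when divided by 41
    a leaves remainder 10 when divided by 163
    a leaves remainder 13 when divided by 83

243369

The moduli are pairwise coprime; N = 41·163·83 = 554689.
N/41 = 13529; 13529 ≡ 40 (mod 41); 40·40 ≡ 1, so inverse 40.
N/163 = 3403; 3403 ≡ 143 (mod 163); 143·57 ≡ 1, so inverse 57.
N/83 = 6683; 6683 ≡ 43 (mod 83); 43·56 ≡ 1, so inverse 56.
a ≡ 34·13529·40 + 10·3403·57 + 13·6683·56 = 25204374.
25204374 mod 554689 = 243369.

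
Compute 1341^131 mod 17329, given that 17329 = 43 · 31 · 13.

16686

Mod 43: 1341 ≡ 8; by Fermat, exponent reduces to 131 mod 42 = 5; 8^5 ≡ 2 (mod 43).
Mod 31: 1341 ≡ 8; by Fermat, exponent reduces to 131 mod 30 = 11; 8^11 ≡ 8 (mod 31).
Mod 13: 1341 ≡ 2; by Fermat, exponent reduces to 131 mod 12 = 11; 2^11 ≡ 7 (mod 13).
Combine by CRT: x ≡ 2 (mod 43), x ≡ 8 (mod 31), x ≡ 7 (mod 13) ⇒ x ≡ 16686 (mod 17329).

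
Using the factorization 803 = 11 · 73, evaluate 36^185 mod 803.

Mod 11: 36 ≡ 3; by Fermat, exponent reduces to 185 mod 10 = 5; 3^5 ≡ 1 (mod 11).
Mod 73: 36 ≡ 36; by Fermat, exponent reduces to 185 mod 72 = 41; 36^41 ≡ 57 (mod 73).
Combine by CRT: x ≡ 1 (mod 11), x ≡ 57 (mod 73) ⇒ x ≡ 276 (mod 803).

276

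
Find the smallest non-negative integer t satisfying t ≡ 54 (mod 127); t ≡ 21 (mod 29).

3356

Combine the congruences pairwise.
From t ≡ 54 (mod 127) write t = 54 + 127s. Substituting into t ≡ 21 (mod 29) gives 127s ≡ 25 (mod 29), and since 11⁻¹ ≡ 8 (mod 29), s ≡ 26. Hence t ≡ 54 + 127·26 = 3356 (mod 3683).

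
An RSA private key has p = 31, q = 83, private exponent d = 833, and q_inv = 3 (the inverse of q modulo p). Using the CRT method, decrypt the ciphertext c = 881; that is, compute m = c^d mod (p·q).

d_p = d mod (p−1) = 833 mod 30 = 23; d_q = d mod (q−1) = 13.
m₁ = c^(d_p) mod p: c ≡ 13 (mod 31), and 13^23 mod 31 = 24.
m₂ = c^(d_q) mod q: c ≡ 51 (mod 83), and 51^13 mod 83 = 11.
h = q_inv·(m₁ − m₂) mod p = 3·(24 − 11) mod 31 = 8.
m = m₂ + h·q = 11 + 8·83 = 675.

675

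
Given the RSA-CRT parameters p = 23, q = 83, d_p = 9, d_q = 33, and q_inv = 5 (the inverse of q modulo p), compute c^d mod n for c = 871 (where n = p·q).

m₁ = c^(d_p) mod p: c ≡ 20 (mod 23), and 20^9 mod 23 = 5.
m₂ = c^(d_q) mod q: c ≡ 41 (mod 83), and 41^33 mod 83 = 7.
h = q_inv·(m₁ − m₂) mod p = 5·(5 − 7) mod 23 = 13.
m = m₂ + h·q = 7 + 13·83 = 1086.

1086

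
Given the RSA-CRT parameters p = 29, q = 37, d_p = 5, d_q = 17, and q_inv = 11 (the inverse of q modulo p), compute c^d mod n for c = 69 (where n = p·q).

681

m₁ = c^(d_p) mod p: c ≡ 11 (mod 29), and 11^5 mod 29 = 14.
m₂ = c^(d_q) mod q: c ≡ 32 (mod 37), and 32^17 mod 37 = 15.
h = q_inv·(m₁ − m₂) mod p = 11·(14 − 15) mod 29 = 18.
m = m₂ + h·q = 15 + 18·37 = 681.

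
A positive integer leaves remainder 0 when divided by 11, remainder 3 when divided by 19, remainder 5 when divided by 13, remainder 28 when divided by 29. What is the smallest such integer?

42658

The moduli are pairwise coprime; N = 11·19·13·29 = 78793.
N/11 = 7163; 7163 ≡ 2 (mod 11); 2·6 ≡ 1, so inverse 6.
N/19 = 4147; 4147 ≡ 5 (mod 19); 5·4 ≡ 1, so inverse 4.
N/13 = 6061; 6061 ≡ 3 (mod 13); 3·9 ≡ 1, so inverse 9.
N/29 = 2717; 2717 ≡ 20 (mod 29); 20·16 ≡ 1, so inverse 16.
t ≡ 0·7163·6 + 3·4147·4 + 5·6061·9 + 28·2717·16 = 1539725.
1539725 mod 78793 = 42658.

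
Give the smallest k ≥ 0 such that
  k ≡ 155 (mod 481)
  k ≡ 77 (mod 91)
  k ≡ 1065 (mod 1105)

gcd(481, 91) = 13 and 13 | (77 − 155), so the pair is consistent; merging gives k ≡ 2079 (mod 3367), where 3367 = lcm(481, 91).
gcd(3367, 1105) = 13 and 13 | (1065 − 2079), so the pair is consistent; merging gives k ≡ 79520 (mod 286195), where 286195 = lcm(3367, 1105).
The solution is unique modulo lcm(481, 91, 1105) = 286195.

79520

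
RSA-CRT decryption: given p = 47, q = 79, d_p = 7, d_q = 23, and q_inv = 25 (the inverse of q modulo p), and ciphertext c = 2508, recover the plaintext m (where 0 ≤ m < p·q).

661

m₁ = c^(d_p) mod p: c ≡ 17 (mod 47), and 17^7 mod 47 = 3.
m₂ = c^(d_q) mod q: c ≡ 59 (mod 79), and 59^23 mod 79 = 29.
h = q_inv·(m₁ − m₂) mod p = 25·(3 − 29) mod 47 = 8.
m = m₂ + h·q = 29 + 8·79 = 661.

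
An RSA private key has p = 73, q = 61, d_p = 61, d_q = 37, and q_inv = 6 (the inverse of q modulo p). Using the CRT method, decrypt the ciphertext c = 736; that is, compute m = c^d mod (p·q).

m₁ = c^(d_p) mod p: c ≡ 6 (mod 73), and 6^61 mod 73 = 19.
m₂ = c^(d_q) mod q: c ≡ 4 (mod 61), and 4^37 mod 61 = 36.
h = q_inv·(m₁ − m₂) mod p = 6·(19 − 36) mod 73 = 44.
m = m₂ + h·q = 36 + 44·61 = 2720.

2720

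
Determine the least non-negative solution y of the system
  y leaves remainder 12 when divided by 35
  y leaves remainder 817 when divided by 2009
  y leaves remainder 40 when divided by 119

Combine the congruences pairwise.
gcd(35, 2009) = 7 and 7 | (817 − 12), so the pair is consistent; merging gives y ≡ 817 (mod 10045), where 10045 = lcm(35, 2009).
gcd(10045, 119) = 7 and 7 | (40 − 817), so the pair is consistent; merging gives y ≡ 61087 (mod 170765), where 170765 = lcm(10045, 119).
The solution is unique modulo lcm(35, 2009, 119) = 170765.

61087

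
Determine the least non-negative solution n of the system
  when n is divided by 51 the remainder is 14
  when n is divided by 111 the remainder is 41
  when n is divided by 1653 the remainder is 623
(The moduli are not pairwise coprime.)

233696

Combine the congruences pairwise.
gcd(51, 111) = 3 and 3 | (41 − 14), so the pair is consistent; merging gives n ≡ 1595 (mod 1887), where 1887 = lcm(51, 111).
gcd(1887, 1653) = 3 and 3 | (623 − 1595), so the pair is consistent; merging gives n ≡ 233696 (mod 1039737), where 1039737 = lcm(1887, 1653).
The solution is unique modulo lcm(51, 111, 1653) = 1039737.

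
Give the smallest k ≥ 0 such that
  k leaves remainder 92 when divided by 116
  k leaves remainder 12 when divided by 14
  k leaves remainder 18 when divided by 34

4268

Combine the congruences pairwise.
gcd(116, 14) = 2 and 2 | (12 − 92), so the pair is consistent; merging gives k ≡ 208 (mod 812), where 812 = lcm(116, 14).
gcd(812, 34) = 2 and 2 | (18 − 208), so the pair is consistent; merging gives k ≡ 4268 (mod 13804), where 13804 = lcm(812, 34).
The solution is unique modulo lcm(116, 14, 34) = 13804.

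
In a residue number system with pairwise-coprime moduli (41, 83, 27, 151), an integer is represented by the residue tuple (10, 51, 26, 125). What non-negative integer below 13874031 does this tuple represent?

466262

From x ≡ 10 (mod 41) write x = 10 + 41t. Substituting into x ≡ 51 (mod 83) gives 41t ≡ 41 (mod 83), and since 41⁻¹ ≡ 81 (mod 83), t ≡ 1. Hence x ≡ 10 + 41·1 = 51 (mod 3403).
From x ≡ 51 (mod 3403) write x = 51 + 3403t. Substituting into x ≡ 26 (mod 27) gives 3403t ≡ 2 (mod 27), and since 1⁻¹ ≡ 1 (mod 27), t ≡ 2. Hence x ≡ 51 + 3403·2 = 6857 (mod 91881).
From x ≡ 6857 (mod 91881) write x = 6857 + 91881t. Substituting into x ≡ 125 (mod 151) gives 91881t ≡ 63 (mod 151), and since 73⁻¹ ≡ 60 (mod 151), t ≡ 5. Hence x ≡ 6857 + 91881·5 = 466262 (mod 13874031).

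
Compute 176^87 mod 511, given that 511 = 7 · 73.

302

Mod 7: 176 ≡ 1; by Fermat, exponent reduces to 87 mod 6 = 3; 1^3 ≡ 1 (mod 7).
Mod 73: 176 ≡ 30; by Fermat, exponent reduces to 87 mod 72 = 15; 30^15 ≡ 10 (mod 73).
Combine by CRT: x ≡ 1 (mod 7), x ≡ 10 (mod 73) ⇒ x ≡ 302 (mod 511).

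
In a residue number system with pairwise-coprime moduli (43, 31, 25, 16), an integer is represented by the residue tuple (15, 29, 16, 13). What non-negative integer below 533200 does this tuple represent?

407741

The moduli are pairwise coprime; N = 43·31·25·16 = 533200.
N/43 = 12400; 12400 ≡ 16 (mod 43); 16·35 ≡ 1, so inverse 35.
N/31 = 17200; 17200 ≡ 26 (mod 31); 26·6 ≡ 1, so inverse 6.
N/25 = 21328; 21328 ≡ 3 (mod 25); 3·17 ≡ 1, so inverse 17.
N/16 = 33325; 33325 ≡ 13 (mod 16); 13·5 ≡ 1, so inverse 5.
x ≡ 15·12400·35 + 29·17200·6 + 16·21328·17 + 13·33325·5 = 17470141.
17470141 mod 533200 = 407741.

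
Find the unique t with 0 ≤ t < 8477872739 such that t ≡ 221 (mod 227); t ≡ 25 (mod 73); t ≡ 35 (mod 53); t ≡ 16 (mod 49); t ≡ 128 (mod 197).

The moduli are pairwise coprime; N = 227·73·53·49·197 = 8477872739.
N/227 = 37347457; 37347457 ≡ 55 (mod 227); 55·194 ≡ 1, so inverse 194.
N/73 = 116135243; 116135243 ≡ 54 (mod 73); 54·23 ≡ 1, so inverse 23.
N/53 = 159959863; 159959863 ≡ 33 (mod 53); 33·45 ≡ 1, so inverse 45.
N/49 = 173017811; 173017811 ≡ 36 (mod 49); 36·15 ≡ 1, so inverse 15.
N/197 = 43034887; 43034887 ≡ 40 (mod 197); 40·133 ≡ 1, so inverse 133.
t ≡ 221·37347457·194 + 25·116135243·23 + 35·159959863·45 + 16·173017811·15 + 128·43034887·133 = 2694099611296.
2694099611296 mod 8477872739 = 6613953033.

6613953033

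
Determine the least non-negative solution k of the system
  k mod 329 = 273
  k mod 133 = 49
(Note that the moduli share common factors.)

2576

gcd(329, 133) = 7 and 7 | (49 − 273), so the pair is consistent; merging gives k ≡ 2576 (mod 6251), where 6251 = lcm(329, 133).
The solution is unique modulo lcm(329, 133) = 6251.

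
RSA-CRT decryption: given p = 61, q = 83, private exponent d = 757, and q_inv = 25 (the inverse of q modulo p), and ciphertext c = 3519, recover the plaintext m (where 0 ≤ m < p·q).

1033

d_p = d mod (p−1) = 757 mod 60 = 37; d_q = d mod (q−1) = 19.
m₁ = c^(d_p) mod p: c ≡ 42 (mod 61), and 42^37 mod 61 = 57.
m₂ = c^(d_q) mod q: c ≡ 33 (mod 83), and 33^19 mod 83 = 37.
h = q_inv·(m₁ − m₂) mod p = 25·(57 − 37) mod 61 = 12.
m = m₂ + h·q = 37 + 12·83 = 1033.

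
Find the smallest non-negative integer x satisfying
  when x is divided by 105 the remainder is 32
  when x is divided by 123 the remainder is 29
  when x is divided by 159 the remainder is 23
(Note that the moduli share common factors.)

gcd(105, 123) = 3 and 3 | (29 − 32), so the pair is consistent; merging gives x ≡ 767 (mod 4305), where 4305 = lcm(105, 123).
gcd(4305, 159) = 3 and 3 | (23 − 767), so the pair is consistent; merging gives x ≡ 190187 (mod 228165), where 228165 = lcm(4305, 159).
The solution is unique modulo lcm(105, 123, 159) = 228165.

190187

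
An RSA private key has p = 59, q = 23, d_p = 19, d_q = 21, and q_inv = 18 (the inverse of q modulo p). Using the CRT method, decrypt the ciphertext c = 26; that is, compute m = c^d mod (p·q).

606

m₁ = c^(d_p) mod p: c ≡ 26 (mod 59), and 26^19 mod 59 = 16.
m₂ = c^(d_q) mod q: c ≡ 3 (mod 23), and 3^21 mod 23 = 8.
h = q_inv·(m₁ − m₂) mod p = 18·(16 − 8) mod 59 = 26.
m = m₂ + h·q = 8 + 26·23 = 606.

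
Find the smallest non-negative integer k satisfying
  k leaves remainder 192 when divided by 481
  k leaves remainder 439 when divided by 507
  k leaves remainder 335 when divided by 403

gcd(481, 507) = 13 and 13 | (439 − 192), so the pair is consistent; merging gives k ≡ 5002 (mod 18759), where 18759 = lcm(481, 507).
gcd(18759, 403) = 13 and 13 | (335 − 5002), so the pair is consistent; merging gives k ≡ 361423 (mod 581529), where 581529 = lcm(18759, 403).
The solution is unique modulo lcm(481, 507, 403) = 581529.

361423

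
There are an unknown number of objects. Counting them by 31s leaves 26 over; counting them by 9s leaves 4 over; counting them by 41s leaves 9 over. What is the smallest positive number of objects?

8086

The moduli are pairwise coprime; M = 31·9·41 = 11439.
M/31 = 369; 369 ≡ 28 (mod 31); 28·10 ≡ 1, so inverse 10.
M/9 = 1271; 1271 ≡ 2 (mod 9); 2·5 ≡ 1, so inverse 5.
M/41 = 279; 279 ≡ 33 (mod 41); 33·5 ≡ 1, so inverse 5.
N ≡ 26·369·10 + 4·1271·5 + 9·279·5 = 133915.
133915 mod 11439 = 8086.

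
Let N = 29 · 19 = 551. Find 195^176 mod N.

484

Mod 29: 195 ≡ 21; by Fermat, exponent reduces to 176 mod 28 = 8; 21^8 ≡ 20 (mod 29).
Mod 19: 195 ≡ 5; by Fermat, exponent reduces to 176 mod 18 = 14; 5^14 ≡ 9 (mod 19).
Combine by CRT: x ≡ 20 (mod 29), x ≡ 9 (mod 19) ⇒ x ≡ 484 (mod 551).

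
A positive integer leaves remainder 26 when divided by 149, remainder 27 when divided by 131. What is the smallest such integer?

From k ≡ 26 (mod 149) write k = 26 + 149t. Substituting into k ≡ 27 (mod 131) gives 149t ≡ 1 (mod 131), and since 18⁻¹ ≡ 51 (mod 131), t ≡ 51. Hence k ≡ 26 + 149·51 = 7625 (mod 19519).

7625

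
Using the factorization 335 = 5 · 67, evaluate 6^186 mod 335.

196

Mod 5: 6 ≡ 1; by Fermat, exponent reduces to 186 mod 4 = 2; 1^2 ≡ 1 (mod 5).
Mod 67: 6 ≡ 6; by Fermat, exponent reduces to 186 mod 66 = 54; 6^54 ≡ 62 (mod 67).
Combine by CRT: x ≡ 1 (mod 5), x ≡ 62 (mod 67) ⇒ x ≡ 196 (mod 335).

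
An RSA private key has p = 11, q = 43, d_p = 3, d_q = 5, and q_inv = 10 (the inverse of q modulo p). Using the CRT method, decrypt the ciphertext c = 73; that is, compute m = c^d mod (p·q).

m₁ = c^(d_p) mod p: c ≡ 7 (mod 11), and 7^3 mod 11 = 2.
m₂ = c^(d_q) mod q: c ≡ 30 (mod 43), and 30^5 mod 43 = 12.
h = q_inv·(m₁ − m₂) mod p = 10·(2 − 12) mod 11 = 10.
m = m₂ + h·q = 12 + 10·43 = 442.

442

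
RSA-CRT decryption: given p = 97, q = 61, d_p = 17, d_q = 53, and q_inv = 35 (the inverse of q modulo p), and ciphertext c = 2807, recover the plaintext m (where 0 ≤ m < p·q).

5125

m₁ = c^(d_p) mod p: c ≡ 91 (mod 97), and 91^17 mod 97 = 81.
m₂ = c^(d_q) mod q: c ≡ 1 (mod 61), and 1^53 mod 61 = 1.
h = q_inv·(m₁ − m₂) mod p = 35·(81 − 1) mod 97 = 84.
m = m₂ + h·q = 1 + 84·61 = 5125.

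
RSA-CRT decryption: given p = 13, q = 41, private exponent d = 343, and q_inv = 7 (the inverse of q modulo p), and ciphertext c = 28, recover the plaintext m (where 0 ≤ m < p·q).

24

d_p = d mod (p−1) = 343 mod 12 = 7; d_q = d mod (q−1) = 23.
m₁ = c^(d_p) mod p: c ≡ 2 (mod 13), and 2^7 mod 13 = 11.
m₂ = c^(d_q) mod q: c ≡ 28 (mod 41), and 28^23 mod 41 = 24.
h = q_inv·(m₁ − m₂) mod p = 7·(11 − 24) mod 13 = 0.
m = m₂ + h·q = 24 + 0·41 = 24.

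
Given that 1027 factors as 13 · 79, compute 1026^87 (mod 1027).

Mod 13: 1026 ≡ 12; by Fermat, exponent reduces to 87 mod 12 = 3; 12^3 ≡ 12 (mod 13).
Mod 79: 1026 ≡ 78; by Fermat, exponent reduces to 87 mod 78 = 9; 78^9 ≡ 78 (mod 79).
Combine by CRT: x ≡ 12 (mod 13), x ≡ 78 (mod 79) ⇒ x ≡ 1026 (mod 1027).

1026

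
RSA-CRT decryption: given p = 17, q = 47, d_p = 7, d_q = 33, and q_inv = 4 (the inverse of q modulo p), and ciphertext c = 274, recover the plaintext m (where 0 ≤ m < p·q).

m₁ = c^(d_p) mod p: c ≡ 2 (mod 17), and 2^7 mod 17 = 9.
m₂ = c^(d_q) mod q: c ≡ 39 (mod 47), and 39^33 mod 47 = 13.
h = q_inv·(m₁ − m₂) mod p = 4·(9 − 13) mod 17 = 1.
m = m₂ + h·q = 13 + 1·47 = 60.

60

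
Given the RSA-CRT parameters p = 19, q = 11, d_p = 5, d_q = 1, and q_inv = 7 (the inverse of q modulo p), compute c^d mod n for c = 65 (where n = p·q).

164

m₁ = c^(d_p) mod p: c ≡ 8 (mod 19), and 8^5 mod 19 = 12.
m₂ = c^(d_q) mod q: c ≡ 10 (mod 11), and 10^1 mod 11 = 10.
h = q_inv·(m₁ − m₂) mod p = 7·(12 − 10) mod 19 = 14.
m = m₂ + h·q = 10 + 14·11 = 164.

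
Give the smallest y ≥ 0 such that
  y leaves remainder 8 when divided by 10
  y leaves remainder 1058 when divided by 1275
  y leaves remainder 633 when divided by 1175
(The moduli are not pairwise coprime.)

gcd(10, 1275) = 5 and 5 | (1058 − 8), so the pair is consistent; merging gives y ≡ 1058 (mod 2550), where 2550 = lcm(10, 1275).
gcd(2550, 1175) = 25 and 25 | (633 − 1058), so the pair is consistent; merging gives y ≡ 100508 (mod 119850), where 119850 = lcm(2550, 1175).
The solution is unique modulo lcm(10, 1275, 1175) = 119850.

100508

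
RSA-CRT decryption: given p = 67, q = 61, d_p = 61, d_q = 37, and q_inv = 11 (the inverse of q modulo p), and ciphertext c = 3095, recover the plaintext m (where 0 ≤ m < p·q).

m₁ = c^(d_p) mod p: c ≡ 13 (mod 67), and 13^61 mod 67 = 51.
m₂ = c^(d_q) mod q: c ≡ 45 (mod 61), and 45^37 mod 61 = 46.
h = q_inv·(m₁ − m₂) mod p = 11·(51 − 46) mod 67 = 55.
m = m₂ + h·q = 46 + 55·61 = 3401.

3401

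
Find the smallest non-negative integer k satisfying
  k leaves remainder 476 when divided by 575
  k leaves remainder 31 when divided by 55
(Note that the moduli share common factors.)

1626

Combine the congruences pairwise.
gcd(575, 55) = 5 and 5 | (31 − 476), so the pair is consistent; merging gives k ≡ 1626 (mod 6325), where 6325 = lcm(575, 55).
The solution is unique modulo lcm(575, 55) = 6325.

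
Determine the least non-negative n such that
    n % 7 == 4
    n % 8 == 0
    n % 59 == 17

312

The moduli are pairwise coprime; M = 7·8·59 = 3304.
M/7 = 472; 472 ≡ 3 (mod 7); 3·5 ≡ 1, so inverse 5.
M/8 = 413; 413 ≡ 5 (mod 8); 5·5 ≡ 1, so inverse 5.
M/59 = 56; 56 ≡ 56 (mod 59); 56·39 ≡ 1, so inverse 39.
n ≡ 4·472·5 + 0·413·5 + 17·56·39 = 46568.
46568 mod 3304 = 312.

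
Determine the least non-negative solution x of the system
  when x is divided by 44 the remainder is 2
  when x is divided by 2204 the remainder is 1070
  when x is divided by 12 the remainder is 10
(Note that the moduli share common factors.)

42946

gcd(44, 2204) = 4 and 4 | (1070 − 2), so the pair is consistent; merging gives x ≡ 18702 (mod 24244), where 24244 = lcm(44, 2204).
gcd(24244, 12) = 4 and 4 | (10 − 18702), so the pair is consistent; merging gives x ≡ 42946 (mod 72732), where 72732 = lcm(24244, 12).
The solution is unique modulo lcm(44, 2204, 12) = 72732.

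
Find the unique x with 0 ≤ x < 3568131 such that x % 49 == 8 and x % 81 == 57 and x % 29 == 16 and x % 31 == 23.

The moduli are pairwise coprime; N = 49·81·29·31 = 3568131.
N/49 = 72819; 72819 ≡ 5 (mod 49); 5·10 ≡ 1, so inverse 10.
N/81 = 44051; 44051 ≡ 68 (mod 81); 68·56 ≡ 1, so inverse 56.
N/29 = 123039; 123039 ≡ 21 (mod 29); 21·18 ≡ 1, so inverse 18.
N/31 = 115101; 115101 ≡ 29 (mod 31); 29·15 ≡ 1, so inverse 15.
x ≡ 8·72819·10 + 57·44051·56 + 16·123039·18 + 23·115101·15 = 221581389.
221581389 mod 3568131 = 357267.

357267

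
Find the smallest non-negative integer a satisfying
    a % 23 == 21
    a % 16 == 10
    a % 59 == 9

18122

The moduli are pairwise coprime; N = 23·16·59 = 21712.
N/23 = 944; 944 ≡ 1 (mod 23), inverse 1.
N/16 = 1357; 1357 ≡ 13 (mod 16); 13·5 ≡ 1, so inverse 5.
N/59 = 368; 368 ≡ 14 (mod 59); 14·38 ≡ 1, so inverse 38.
a ≡ 21·944·1 + 10·1357·5 + 9·368·38 = 213530.
213530 mod 21712 = 18122.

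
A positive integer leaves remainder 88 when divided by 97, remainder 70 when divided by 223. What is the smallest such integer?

3192

Combine the congruences pairwise.
From x ≡ 88 (mod 97) write x = 88 + 97t. Substituting into x ≡ 70 (mod 223) gives 97t ≡ 205 (mod 223), and since 97⁻¹ ≡ 23 (mod 223), t ≡ 32. Hence x ≡ 88 + 97·32 = 3192 (mod 21631).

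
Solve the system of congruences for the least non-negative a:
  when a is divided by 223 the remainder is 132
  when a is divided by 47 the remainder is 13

1470

Combine the congruences pairwise.
From a ≡ 132 (mod 223) write a = 132 + 223t. Substituting into a ≡ 13 (mod 47) gives 223t ≡ 22 (mod 47), and since 35⁻¹ ≡ 43 (mod 47), t ≡ 6. Hence a ≡ 132 + 223·6 = 1470 (mod 10481).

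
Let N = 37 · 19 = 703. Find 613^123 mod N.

Mod 37: 613 ≡ 21; by Fermat, exponent reduces to 123 mod 36 = 15; 21^15 ≡ 27 (mod 37).
Mod 19: 613 ≡ 5; by Fermat, exponent reduces to 123 mod 18 = 15; 5^15 ≡ 7 (mod 19).
Combine by CRT: x ≡ 27 (mod 37), x ≡ 7 (mod 19) ⇒ x ≡ 64 (mod 703).

64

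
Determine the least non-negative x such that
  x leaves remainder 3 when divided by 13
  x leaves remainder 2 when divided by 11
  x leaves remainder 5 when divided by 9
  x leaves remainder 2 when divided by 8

2642

The moduli are pairwise coprime; N = 13·11·9·8 = 10296.
N/13 = 792; 792 ≡ 12 (mod 13); 12·12 ≡ 1, so inverse 12.
N/11 = 936; 936 ≡ 1 (mod 11), inverse 1.
N/9 = 1144; 1144 ≡ 1 (mod 9), inverse 1.
N/8 = 1287; 1287 ≡ 7 (mod 8); 7·7 ≡ 1, so inverse 7.
x ≡ 3·792·12 + 2·936·1 + 5·1144·1 + 2·1287·7 = 54122.
54122 mod 10296 = 2642.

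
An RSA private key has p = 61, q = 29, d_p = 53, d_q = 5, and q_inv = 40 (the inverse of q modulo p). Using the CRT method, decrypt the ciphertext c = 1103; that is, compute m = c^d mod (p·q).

1422

m₁ = c^(d_p) mod p: c ≡ 5 (mod 61), and 5^53 mod 61 = 19.
m₂ = c^(d_q) mod q: c ≡ 1 (mod 29), and 1^5 mod 29 = 1.
h = q_inv·(m₁ − m₂) mod p = 40·(19 − 1) mod 61 = 49.
m = m₂ + h·q = 1 + 49·29 = 1422.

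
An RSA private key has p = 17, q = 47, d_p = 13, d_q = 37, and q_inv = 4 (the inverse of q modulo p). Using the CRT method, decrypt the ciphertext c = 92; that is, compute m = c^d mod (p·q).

m₁ = c^(d_p) mod p: c ≡ 7 (mod 17), and 7^13 mod 17 = 6.
m₂ = c^(d_q) mod q: c ≡ 45 (mod 47), and 45^37 mod 47 = 19.
h = q_inv·(m₁ − m₂) mod p = 4·(6 − 19) mod 17 = 16.
m = m₂ + h·q = 19 + 16·47 = 771.

771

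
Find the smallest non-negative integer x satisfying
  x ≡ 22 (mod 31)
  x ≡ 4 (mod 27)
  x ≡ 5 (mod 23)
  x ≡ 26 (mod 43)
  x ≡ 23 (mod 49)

The moduli are pairwise coprime; N = 31·27·23·43·49 = 40561857.
N/31 = 1308447; 1308447 ≡ 30 (mod 31); 30·30 ≡ 1, so inverse 30.
N/27 = 1502291; 1502291 ≡ 11 (mod 27); 11·5 ≡ 1, so inverse 5.
N/23 = 1763559; 1763559 ≡ 11 (mod 23); 11·21 ≡ 1, so inverse 21.
N/43 = 943299; 943299 ≡ 8 (mod 43); 8·27 ≡ 1, so inverse 27.
N/49 = 827793; 827793 ≡ 36 (mod 49); 36·15 ≡ 1, so inverse 15.
x ≡ 22·1308447·30 + 4·1502291·5 + 5·1763559·21 + 26·943299·27 + 23·827793·15 = 2026579018.
2026579018 mod 40561857 = 39048025.

39048025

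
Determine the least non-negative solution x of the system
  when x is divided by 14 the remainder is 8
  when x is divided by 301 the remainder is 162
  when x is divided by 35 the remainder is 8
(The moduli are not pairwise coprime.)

1968

gcd(14, 301) = 7 and 7 | (162 − 8), so the pair is consistent; merging gives x ≡ 162 (mod 602), where 602 = lcm(14, 301).
gcd(602, 35) = 7 and 7 | (8 − 162), so the pair is consistent; merging gives x ≡ 1968 (mod 3010), where 3010 = lcm(602, 35).
The solution is unique modulo lcm(14, 301, 35) = 3010.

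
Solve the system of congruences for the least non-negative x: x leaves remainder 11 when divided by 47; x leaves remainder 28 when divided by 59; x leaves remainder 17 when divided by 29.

18200

The moduli are pairwise coprime; N = 47·59·29 = 80417.
N/47 = 1711; 1711 ≡ 19 (mod 47); 19·5 ≡ 1, so inverse 5.
N/59 = 1363; 1363 ≡ 6 (mod 59); 6·10 ≡ 1, so inverse 10.
N/29 = 2773; 2773 ≡ 18 (mod 29); 18·21 ≡ 1, so inverse 21.
x ≡ 11·1711·5 + 28·1363·10 + 17·2773·21 = 1465706.
1465706 mod 80417 = 18200.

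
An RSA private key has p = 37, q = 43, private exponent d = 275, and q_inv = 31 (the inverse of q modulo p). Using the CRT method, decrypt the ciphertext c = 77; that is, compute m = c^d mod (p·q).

d_p = d mod (p−1) = 275 mod 36 = 23; d_q = d mod (q−1) = 23.
m₁ = c^(d_p) mod p: c ≡ 3 (mod 37), and 3^23 mod 37 = 21.
m₂ = c^(d_q) mod q: c ≡ 34 (mod 43), and 34^23 mod 43 = 5.
h = q_inv·(m₁ − m₂) mod p = 31·(21 − 5) mod 37 = 15.
m = m₂ + h·q = 5 + 15·43 = 650.

650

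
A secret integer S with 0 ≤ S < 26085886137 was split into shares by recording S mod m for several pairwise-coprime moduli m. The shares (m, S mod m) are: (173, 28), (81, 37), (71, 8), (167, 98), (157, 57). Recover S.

The moduli are pairwise coprime; N = 173·81·71·167·157 = 26085886137.
N/173 = 150785469; 150785469 ≡ 53 (mod 173); 53·111 ≡ 1, so inverse 111.
N/81 = 322047977; 322047977 ≡ 77 (mod 81); 77·20 ≡ 1, so inverse 20.
N/71 = 367406847; 367406847 ≡ 23 (mod 71); 23·34 ≡ 1, so inverse 34.
N/167 = 156202911; 156202911 ≡ 129 (mod 167); 129·145 ≡ 1, so inverse 145.
N/157 = 166152141; 166152141 ≡ 140 (mod 157); 140·120 ≡ 1, so inverse 120.
S ≡ 28·150785469·111 + 37·322047977·20 + 8·367406847·34 + 98·156202911·145 + 57·166152141·120 = 4163015412766.
4163015412766 mod 26085886137 = 15359516983.

15359516983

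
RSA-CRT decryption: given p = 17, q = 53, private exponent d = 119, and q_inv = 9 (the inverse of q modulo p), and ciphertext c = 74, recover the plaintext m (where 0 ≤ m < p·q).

d_p = d mod (p−1) = 119 mod 16 = 7; d_q = d mod (q−1) = 15.
m₁ = c^(d_p) mod p: c ≡ 6 (mod 17), and 6^7 mod 17 = 14.
m₂ = c^(d_q) mod q: c ≡ 21 (mod 53), and 21^15 mod 53 = 20.
h = q_inv·(m₁ − m₂) mod p = 9·(14 − 20) mod 17 = 14.
m = m₂ + h·q = 20 + 14·53 = 762.

762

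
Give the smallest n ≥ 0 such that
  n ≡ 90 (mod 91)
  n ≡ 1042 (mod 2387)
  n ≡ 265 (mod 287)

Combine the congruences pairwise.
gcd(91, 2387) = 7 and 7 | (1042 − 90), so the pair is consistent; merging gives n ≡ 27299 (mod 31031), where 31031 = lcm(91, 2387).
gcd(31031, 287) = 7 and 7 | (265 − 27299), so the pair is consistent; merging gives n ≡ 741012 (mod 1272271), where 1272271 = lcm(31031, 287).
The solution is unique modulo lcm(91, 2387, 287) = 1272271.

741012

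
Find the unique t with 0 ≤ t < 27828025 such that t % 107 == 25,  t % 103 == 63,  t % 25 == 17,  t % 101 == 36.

From t ≡ 25 (mod 107) write t = 25 + 107s. Substituting into t ≡ 63 (mod 103) gives 107s ≡ 38 (mod 103), and since 4⁻¹ ≡ 26 (mod 103), s ≡ 61. Hence t ≡ 25 + 107·61 = 6552 (mod 11021).
From t ≡ 6552 (mod 11021) write t = 6552 + 11021s. Substituting into t ≡ 17 (mod 25) gives 11021s ≡ 15 (mod 25), and since 21⁻¹ ≡ 6 (mod 25), s ≡ 15. Hence t ≡ 6552 + 11021·15 = 171867 (mod 275525).
From t ≡ 171867 (mod 275525) write t = 171867 + 275525s. Substituting into t ≡ 36 (mod 101) gives 275525s ≡ 71 (mod 101), and since 98⁻¹ ≡ 67 (mod 101), s ≡ 10. Hence t ≡ 171867 + 275525·10 = 2927117 (mod 27828025).

2927117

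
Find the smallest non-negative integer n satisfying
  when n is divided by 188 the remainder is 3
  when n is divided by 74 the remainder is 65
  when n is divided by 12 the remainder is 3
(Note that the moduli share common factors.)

6207

gcd(188, 74) = 2 and 2 | (65 − 3), so the pair is consistent; merging gives n ≡ 6207 (mod 6956), where 6956 = lcm(188, 74).
gcd(6956, 12) = 4 and 4 | (3 − 6207), so the pair is consistent; merging gives n ≡ 6207 (mod 20868), where 20868 = lcm(6956, 12).
The solution is unique modulo lcm(188, 74, 12) = 20868.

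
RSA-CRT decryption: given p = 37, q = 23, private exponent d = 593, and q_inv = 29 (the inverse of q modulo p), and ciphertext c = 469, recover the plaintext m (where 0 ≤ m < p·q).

225

d_p = d mod (p−1) = 593 mod 36 = 17; d_q = d mod (q−1) = 21.
m₁ = c^(d_p) mod p: c ≡ 25 (mod 37), and 25^17 mod 37 = 3.
m₂ = c^(d_q) mod q: c ≡ 9 (mod 23), and 9^21 mod 23 = 18.
h = q_inv·(m₁ − m₂) mod p = 29·(3 − 18) mod 37 = 9.
m = m₂ + h·q = 18 + 9·23 = 225.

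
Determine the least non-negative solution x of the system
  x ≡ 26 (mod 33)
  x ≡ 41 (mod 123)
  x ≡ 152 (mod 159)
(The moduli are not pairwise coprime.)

gcd(33, 123) = 3 and 3 | (41 − 26), so the pair is consistent; merging gives x ≡ 1148 (mod 1353), where 1353 = lcm(33, 123).
gcd(1353, 159) = 3 and 3 | (152 − 1148), so the pair is consistent; merging gives x ≡ 34973 (mod 71709), where 71709 = lcm(1353, 159).
The solution is unique modulo lcm(33, 123, 159) = 71709.

34973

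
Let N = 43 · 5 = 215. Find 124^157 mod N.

Mod 43: 124 ≡ 38; by Fermat, exponent reduces to 157 mod 42 = 31; 38^31 ≡ 24 (mod 43).
Mod 5: 124 ≡ 4; by Fermat, exponent reduces to 157 mod 4 = 1; 4^1 ≡ 4 (mod 5).
Combine by CRT: x ≡ 24 (mod 43), x ≡ 4 (mod 5) ⇒ x ≡ 24 (mod 215).

24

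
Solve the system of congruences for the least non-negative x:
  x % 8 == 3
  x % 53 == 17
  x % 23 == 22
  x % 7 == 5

51427

The moduli are pairwise coprime; N = 8·53·23·7 = 68264.
N/8 = 8533; 8533 ≡ 5 (mod 8); 5·5 ≡ 1, so inverse 5.
N/53 = 1288; 1288 ≡ 16 (mod 53); 16·10 ≡ 1, so inverse 10.
N/23 = 2968; 2968 ≡ 1 (mod 23), inverse 1.
N/7 = 9752; 9752 ≡ 1 (mod 7), inverse 1.
x ≡ 3·8533·5 + 17·1288·10 + 22·2968·1 + 5·9752·1 = 461011.
461011 mod 68264 = 51427.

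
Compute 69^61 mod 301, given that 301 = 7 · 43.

104

Mod 7: 69 ≡ 6; by Fermat, exponent reduces to 61 mod 6 = 1; 6^1 ≡ 6 (mod 7).
Mod 43: 69 ≡ 26; by Fermat, exponent reduces to 61 mod 42 = 19; 26^19 ≡ 18 (mod 43).
Combine by CRT: x ≡ 6 (mod 7), x ≡ 18 (mod 43) ⇒ x ≡ 104 (mod 301).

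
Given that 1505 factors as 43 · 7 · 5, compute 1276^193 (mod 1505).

Mod 43: 1276 ≡ 29; by Fermat, exponent reduces to 193 mod 42 = 25; 29^25 ≡ 26 (mod 43).
Mod 7: 1276 ≡ 2; by Fermat, exponent reduces to 193 mod 6 = 1; 2^1 ≡ 2 (mod 7).
Mod 5: 1276 ≡ 1; by Fermat, exponent reduces to 193 mod 4 = 1; 1^1 ≡ 1 (mod 5).
Combine by CRT: x ≡ 26 (mod 43), x ≡ 2 (mod 7), x ≡ 1 (mod 5) ⇒ x ≡ 1101 (mod 1505).

1101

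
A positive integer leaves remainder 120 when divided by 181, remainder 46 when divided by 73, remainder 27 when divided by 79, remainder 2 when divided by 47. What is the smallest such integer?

The moduli are pairwise coprime; N = 181·73·79·47 = 49059869.
N/181 = 271049; 271049 ≡ 92 (mod 181); 92·61 ≡ 1, so inverse 61.
N/73 = 672053; 672053 ≡ 15 (mod 73); 15·39 ≡ 1, so inverse 39.
N/79 = 621011; 621011 ≡ 71 (mod 79); 71·69 ≡ 1, so inverse 69.
N/47 = 1043827; 1043827 ≡ 4 (mod 47); 4·12 ≡ 1, so inverse 12.
a ≡ 120·271049·61 + 46·672053·39 + 27·621011·69 + 2·1043827·12 = 4371737103.
4371737103 mod 49059869 = 5408762.

5408762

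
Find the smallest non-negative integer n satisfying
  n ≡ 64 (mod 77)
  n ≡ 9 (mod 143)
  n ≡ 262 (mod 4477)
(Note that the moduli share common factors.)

Combine the congruences pairwise.
gcd(77, 143) = 11 and 11 | (9 − 64), so the pair is consistent; merging gives n ≡ 295 (mod 1001), where 1001 = lcm(77, 143).
gcd(1001, 4477) = 11 and 11 | (262 − 295), so the pair is consistent; merging gives n ≡ 76371 (mod 407407), where 407407 = lcm(1001, 4477).
The solution is unique modulo lcm(77, 143, 4477) = 407407.

76371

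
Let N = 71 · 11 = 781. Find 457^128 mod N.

Mod 71: 457 ≡ 31; by Fermat, exponent reduces to 128 mod 70 = 58; 31^58 ≡ 27 (mod 71).
Mod 11: 457 ≡ 6; by Fermat, exponent reduces to 128 mod 10 = 8; 6^8 ≡ 4 (mod 11).
Combine by CRT: x ≡ 27 (mod 71), x ≡ 4 (mod 11) ⇒ x ≡ 169 (mod 781).

169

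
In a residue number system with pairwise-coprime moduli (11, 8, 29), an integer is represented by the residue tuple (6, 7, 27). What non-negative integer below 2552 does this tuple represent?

1535

The moduli are pairwise coprime; N = 11·8·29 = 2552.
N/11 = 232; 232 ≡ 1 (mod 11), inverse 1.
N/8 = 319; 319 ≡ 7 (mod 8); 7·7 ≡ 1, so inverse 7.
N/29 = 88; 88 ≡ 1 (mod 29), inverse 1.
x ≡ 6·232·1 + 7·319·7 + 27·88·1 = 19399.
19399 mod 2552 = 1535.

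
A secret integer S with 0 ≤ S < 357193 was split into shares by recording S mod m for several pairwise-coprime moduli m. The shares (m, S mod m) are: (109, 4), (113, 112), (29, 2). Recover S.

The moduli are pairwise coprime; N = 109·113·29 = 357193.
N/109 = 3277; 3277 ≡ 7 (mod 109); 7·78 ≡ 1, so inverse 78.
N/113 = 3161; 3161 ≡ 110 (mod 113); 110·75 ≡ 1, so inverse 75.
N/29 = 12317; 12317 ≡ 21 (mod 29); 21·18 ≡ 1, so inverse 18.
S ≡ 4·3277·78 + 112·3161·75 + 2·12317·18 = 28018236.
28018236 mod 357193 = 157182.

157182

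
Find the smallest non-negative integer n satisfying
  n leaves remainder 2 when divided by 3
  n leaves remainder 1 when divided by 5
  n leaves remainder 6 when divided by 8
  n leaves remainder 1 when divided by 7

806

From n ≡ 2 (mod 3) write n = 2 + 3t. Substituting into n ≡ 1 (mod 5) gives 3t ≡ 4 (mod 5), and since 3⁻¹ ≡ 2 (mod 5), t ≡ 3. Hence n ≡ 2 + 3·3 = 11 (mod 15).
From n ≡ 11 (mod 15) write n = 11 + 15t. Substituting into n ≡ 6 (mod 8) gives 15t ≡ 3 (mod 8), and since 7⁻¹ ≡ 7 (mod 8), t ≡ 5. Hence n ≡ 11 + 15·5 = 86 (mod 120).
From n ≡ 86 (mod 120) write n = 86 + 120t. Substituting into n ≡ 1 (mod 7) gives 120t ≡ 6 (mod 7), and since 1⁻¹ ≡ 1 (mod 7), t ≡ 6. Hence n ≡ 86 + 120·6 = 806 (mod 840).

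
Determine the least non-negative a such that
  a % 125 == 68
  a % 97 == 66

Combine the congruences pairwise.
From a ≡ 68 (mod 125) write a = 68 + 125t. Substituting into a ≡ 66 (mod 97) gives 125t ≡ 95 (mod 97), and since 28⁻¹ ≡ 52 (mod 97), t ≡ 90. Hence a ≡ 68 + 125·90 = 11318 (mod 12125).

11318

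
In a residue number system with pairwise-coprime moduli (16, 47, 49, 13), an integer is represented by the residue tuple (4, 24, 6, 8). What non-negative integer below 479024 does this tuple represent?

The moduli are pairwise coprime; N = 16·47·49·13 = 479024.
N/16 = 29939; 29939 ≡ 3 (mod 16); 3·11 ≡ 1, so inverse 11.
N/47 = 10192; 10192 ≡ 40 (mod 47); 40·20 ≡ 1, so inverse 20.
N/49 = 9776; 9776 ≡ 25 (mod 49); 25·2 ≡ 1, so inverse 2.
N/13 = 36848; 36848 ≡ 6 (mod 13); 6·11 ≡ 1, so inverse 11.
x ≡ 4·29939·11 + 24·10192·20 + 6·9776·2 + 8·36848·11 = 9569412.
9569412 mod 479024 = 467956.

467956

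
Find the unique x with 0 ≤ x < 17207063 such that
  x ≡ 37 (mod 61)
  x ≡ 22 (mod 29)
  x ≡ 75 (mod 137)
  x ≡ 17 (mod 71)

The moduli are pairwise coprime; N = 61·29·137·71 = 17207063.
N/61 = 282083; 282083 ≡ 19 (mod 61); 19·45 ≡ 1, so inverse 45.
N/29 = 593347; 593347 ≡ 7 (mod 29); 7·25 ≡ 1, so inverse 25.
N/137 = 125599; 125599 ≡ 107 (mod 137); 107·105 ≡ 1, so inverse 105.
N/71 = 242353; 242353 ≡ 30 (mod 71); 30·45 ≡ 1, so inverse 45.
x ≡ 37·282083·45 + 22·593347·25 + 75·125599·105 + 17·242353·45 = 1970501215.
1970501215 mod 17207063 = 8896033.

8896033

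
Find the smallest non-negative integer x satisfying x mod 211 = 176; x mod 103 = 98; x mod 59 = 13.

22964

The moduli are pairwise coprime; N = 211·103·59 = 1282247.
N/211 = 6077; 6077 ≡ 169 (mod 211); 169·5 ≡ 1, so inverse 5.
N/103 = 12449; 12449 ≡ 89 (mod 103); 89·22 ≡ 1, so inverse 22.
N/59 = 21733; 21733 ≡ 21 (mod 59); 21·45 ≡ 1, so inverse 45.
x ≡ 176·6077·5 + 98·12449·22 + 13·21733·45 = 44901609.
44901609 mod 1282247 = 22964.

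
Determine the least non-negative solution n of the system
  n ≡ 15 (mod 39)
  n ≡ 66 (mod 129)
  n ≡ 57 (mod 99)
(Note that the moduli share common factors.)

21738

Combine the congruences pairwise.
gcd(39, 129) = 3 and 3 | (66 − 15), so the pair is consistent; merging gives n ≡ 1614 (mod 1677), where 1677 = lcm(39, 129).
gcd(1677, 99) = 3 and 3 | (57 − 1614), so the pair is consistent; merging gives n ≡ 21738 (mod 55341), where 55341 = lcm(1677, 99).
The solution is unique modulo lcm(39, 129, 99) = 55341.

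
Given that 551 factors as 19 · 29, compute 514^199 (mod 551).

Mod 19: 514 ≡ 1; by Fermat, exponent reduces to 199 mod 18 = 1; 1^1 ≡ 1 (mod 19).
Mod 29: 514 ≡ 21; by Fermat, exponent reduces to 199 mod 28 = 3; 21^3 ≡ 10 (mod 29).
Combine by CRT: x ≡ 1 (mod 19), x ≡ 10 (mod 29) ⇒ x ≡ 39 (mod 551).

39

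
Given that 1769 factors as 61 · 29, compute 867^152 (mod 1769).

Mod 61: 867 ≡ 13; by Fermat, exponent reduces to 152 mod 60 = 32; 13^32 ≡ 47 (mod 61).
Mod 29: 867 ≡ 26; by Fermat, exponent reduces to 152 mod 28 = 12; 26^12 ≡ 16 (mod 29).
Combine by CRT: x ≡ 47 (mod 61), x ≡ 16 (mod 29) ⇒ x ≡ 596 (mod 1769).

596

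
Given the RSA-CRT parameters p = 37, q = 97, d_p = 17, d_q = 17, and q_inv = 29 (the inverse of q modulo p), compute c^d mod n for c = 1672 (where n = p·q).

941

m₁ = c^(d_p) mod p: c ≡ 7 (mod 37), and 7^17 mod 37 = 16.
m₂ = c^(d_q) mod q: c ≡ 23 (mod 97), and 23^17 mod 97 = 68.
h = q_inv·(m₁ − m₂) mod p = 29·(16 − 68) mod 37 = 9.
m = m₂ + h·q = 68 + 9·97 = 941.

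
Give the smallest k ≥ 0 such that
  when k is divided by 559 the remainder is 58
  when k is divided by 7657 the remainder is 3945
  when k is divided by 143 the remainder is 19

Combine the congruences pairwise.
gcd(559, 7657) = 13 and 13 | (3945 − 58), so the pair is consistent; merging gives k ≡ 180056 (mod 329251), where 329251 = lcm(559, 7657).
gcd(329251, 143) = 13 and 13 | (19 − 180056), so the pair is consistent; merging gives k ≡ 180056 (mod 3621761), where 3621761 = lcm(329251, 143).
The solution is unique modulo lcm(559, 7657, 143) = 3621761.

180056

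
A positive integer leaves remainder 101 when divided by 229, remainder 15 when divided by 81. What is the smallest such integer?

From n ≡ 101 (mod 229) write n = 101 + 229t. Substituting into n ≡ 15 (mod 81) gives 229t ≡ 76 (mod 81), and since 67⁻¹ ≡ 52 (mod 81), t ≡ 64. Hence n ≡ 101 + 229·64 = 14757 (mod 18549).

14757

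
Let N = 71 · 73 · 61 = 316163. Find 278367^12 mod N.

311134

Mod 71: 278367 ≡ 47; 47^12 ≡ 12 (mod 71).
Mod 73: 278367 ≡ 18; 18^12 ≡ 8 (mod 73).
Mod 61: 278367 ≡ 24; 24^12 ≡ 34 (mod 61).
Combine by CRT: x ≡ 12 (mod 71), x ≡ 8 (mod 73), x ≡ 34 (mod 61) ⇒ x ≡ 311134 (mod 316163).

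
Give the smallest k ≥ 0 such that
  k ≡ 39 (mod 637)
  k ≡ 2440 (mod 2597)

10231

gcd(637, 2597) = 49 and 49 | (2440 − 39), so the pair is consistent; merging gives k ≡ 10231 (mod 33761), where 33761 = lcm(637, 2597).
The solution is unique modulo lcm(637, 2597) = 33761.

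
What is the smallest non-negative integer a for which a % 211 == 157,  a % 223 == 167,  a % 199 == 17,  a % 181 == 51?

923783688

The moduli are pairwise coprime; N = 211·223·199·181 = 1694802007.
N/211 = 8032237; 8032237 ≡ 100 (mod 211); 100·19 ≡ 1, so inverse 19.
N/223 = 7600009; 7600009 ≡ 169 (mod 223); 169·128 ≡ 1, so inverse 128.
N/199 = 8516593; 8516593 ≡ 189 (mod 199); 189·179 ≡ 1, so inverse 179.
N/181 = 9363547; 9363547 ≡ 55 (mod 181); 55·79 ≡ 1, so inverse 79.
a ≡ 157·8032237·19 + 167·7600009·128 + 17·8516593·179 + 51·9363547·79 = 250059678717.
250059678717 mod 1694802007 = 923783688.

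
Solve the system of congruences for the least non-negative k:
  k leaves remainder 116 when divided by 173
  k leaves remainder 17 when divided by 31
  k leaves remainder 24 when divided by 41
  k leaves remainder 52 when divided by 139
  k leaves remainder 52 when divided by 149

4185651730

The moduli are pairwise coprime; N = 173·31·41·139·149 = 4553996813.
N/173 = 26323681; 26323681 ≡ 1 (mod 173), inverse 1.
N/31 = 146903123; 146903123 ≡ 13 (mod 31); 13·12 ≡ 1, so inverse 12.
N/41 = 111073093; 111073093 ≡ 34 (mod 41); 34·35 ≡ 1, so inverse 35.
N/139 = 32762567; 32762567 ≡ 128 (mod 139); 128·101 ≡ 1, so inverse 101.
N/149 = 30563737; 30563737 ≡ 112 (mod 149); 112·4 ≡ 1, so inverse 4.
k ≡ 116·26323681·1 + 17·146903123·12 + 24·111073093·35 + 52·32762567·101 + 52·30563737·4 = 304749441388.
304749441388 mod 4553996813 = 4185651730.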